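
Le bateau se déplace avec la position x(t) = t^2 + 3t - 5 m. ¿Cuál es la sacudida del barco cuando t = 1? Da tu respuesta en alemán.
Wir müssen unsere Gleichung für die Position x(t) = t^2 + 3·t - 5 3-mal ableiten. Mit d/dt von x(t) finden wir v(t) = 2·t + 3. Die Ableitung von der Geschwindigkeit ergibt die Beschleunigung: a(t) = 2. Mit d/dt von a(t) finden wir j(t) = 0. Wir haben den Ruck j(t) = 0. Durch Einsetzen von t = 1: j(1) = 0.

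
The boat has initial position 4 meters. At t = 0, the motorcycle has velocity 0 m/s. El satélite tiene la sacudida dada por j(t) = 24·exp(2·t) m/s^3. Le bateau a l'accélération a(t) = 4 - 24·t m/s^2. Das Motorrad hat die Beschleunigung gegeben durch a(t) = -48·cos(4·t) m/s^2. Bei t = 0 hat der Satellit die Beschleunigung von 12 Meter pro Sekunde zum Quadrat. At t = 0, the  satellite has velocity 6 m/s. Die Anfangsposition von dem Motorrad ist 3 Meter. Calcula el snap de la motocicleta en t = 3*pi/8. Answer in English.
Starting from acceleration a(t) = -48·cos(4·t), we take 2 derivatives. Taking d/dt of a(t), we find j(t) = 192·sin(4·t). Differentiating jerk, we get snap: s(t) = 768·cos(4·t). Using s(t) = 768·cos(4·t) and substituting t = 3*pi/8, we find s = 0.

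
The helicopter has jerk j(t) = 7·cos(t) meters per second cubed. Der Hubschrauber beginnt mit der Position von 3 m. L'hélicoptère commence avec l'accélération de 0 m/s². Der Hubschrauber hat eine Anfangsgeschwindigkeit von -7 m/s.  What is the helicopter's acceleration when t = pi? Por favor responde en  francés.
Nous devons trouver la primitive de notre équation du jerk j(t) = 7·cos(t) 1 fois. En prenant ∫j(t)dt et en appliquant a(0) = 0, nous trouvons a(t) = 7·sin(t). En utilisant a(t) = 7·sin(t) et en substituant t = pi, nous trouvons a = 0.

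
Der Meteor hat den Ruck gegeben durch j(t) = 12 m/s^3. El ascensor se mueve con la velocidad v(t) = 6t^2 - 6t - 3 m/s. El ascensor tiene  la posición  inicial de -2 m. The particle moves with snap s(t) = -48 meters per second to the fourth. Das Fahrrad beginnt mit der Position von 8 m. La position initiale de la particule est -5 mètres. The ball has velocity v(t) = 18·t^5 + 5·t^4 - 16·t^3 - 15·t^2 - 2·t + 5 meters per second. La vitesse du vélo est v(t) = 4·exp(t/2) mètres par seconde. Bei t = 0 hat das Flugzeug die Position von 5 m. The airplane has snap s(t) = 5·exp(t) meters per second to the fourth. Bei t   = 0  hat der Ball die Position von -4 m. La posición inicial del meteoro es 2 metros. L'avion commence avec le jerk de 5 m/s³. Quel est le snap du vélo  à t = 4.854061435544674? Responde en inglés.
Starting from velocity v(t) = 4·exp(t/2), we take 3 derivatives. The derivative of velocity gives acceleration: a(t) = 2·exp(t/2). Differentiating acceleration, we get jerk: j(t) = exp(t/2). The derivative of jerk gives snap: s(t) = exp(t/2)/2. From the given snap equation s(t) = exp(t/2)/2, we substitute t = 4.854061435544674 to get s = 5.66260218868041.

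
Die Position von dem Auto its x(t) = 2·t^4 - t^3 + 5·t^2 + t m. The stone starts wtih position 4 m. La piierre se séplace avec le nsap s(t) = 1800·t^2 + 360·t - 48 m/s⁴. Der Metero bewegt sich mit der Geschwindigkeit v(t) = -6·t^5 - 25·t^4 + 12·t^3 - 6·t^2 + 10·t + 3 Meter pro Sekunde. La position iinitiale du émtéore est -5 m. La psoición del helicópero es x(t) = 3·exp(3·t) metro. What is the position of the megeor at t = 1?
Starting from velocity v(t) = -6·t^5 - 25·t^4 + 12·t^3 - 6·t^2 + 10·t + 3, we take 1 antiderivative. Taking ∫v(t)dt and applying x(0) = -5, we find x(t) = -t^6 - 5·t^5 + 3·t^4 - 2·t^3 + 5·t^2 + 3·t - 5. From the given position equation x(t) = -t^6 - 5·t^5 + 3·t^4 - 2·t^3 + 5·t^2 + 3·t - 5, we substitute t = 1 to get x = -2.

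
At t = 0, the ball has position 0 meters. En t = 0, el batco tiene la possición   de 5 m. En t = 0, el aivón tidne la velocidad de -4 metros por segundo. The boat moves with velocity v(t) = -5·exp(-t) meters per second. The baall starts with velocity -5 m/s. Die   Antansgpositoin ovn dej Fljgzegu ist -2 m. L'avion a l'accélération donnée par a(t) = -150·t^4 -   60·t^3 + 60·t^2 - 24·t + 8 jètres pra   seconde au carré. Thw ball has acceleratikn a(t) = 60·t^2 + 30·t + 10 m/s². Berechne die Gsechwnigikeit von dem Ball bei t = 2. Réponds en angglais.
To find the answer, we compute 1 antiderivative of a(t) = 60·t^2 + 30·t + 10. Finding the integral of a(t) and using v(0) = -5: v(t) = 20·t^3 + 15·t^2 + 10·t - 5. Using v(t) = 20·t^3 + 15·t^2 + 10·t - 5 and substituting t = 2, we find v = 235.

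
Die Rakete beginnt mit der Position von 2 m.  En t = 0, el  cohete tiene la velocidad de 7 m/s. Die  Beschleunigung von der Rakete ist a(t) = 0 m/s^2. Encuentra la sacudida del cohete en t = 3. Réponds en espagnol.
Partiendo de la aceleración a(t) = 0, tomamos 1 derivada. La derivada de la aceleración da la sacudida: j(t) = 0. De la ecuación de la sacudida j(t) = 0, sustituimos t = 3 para obtener j = 0.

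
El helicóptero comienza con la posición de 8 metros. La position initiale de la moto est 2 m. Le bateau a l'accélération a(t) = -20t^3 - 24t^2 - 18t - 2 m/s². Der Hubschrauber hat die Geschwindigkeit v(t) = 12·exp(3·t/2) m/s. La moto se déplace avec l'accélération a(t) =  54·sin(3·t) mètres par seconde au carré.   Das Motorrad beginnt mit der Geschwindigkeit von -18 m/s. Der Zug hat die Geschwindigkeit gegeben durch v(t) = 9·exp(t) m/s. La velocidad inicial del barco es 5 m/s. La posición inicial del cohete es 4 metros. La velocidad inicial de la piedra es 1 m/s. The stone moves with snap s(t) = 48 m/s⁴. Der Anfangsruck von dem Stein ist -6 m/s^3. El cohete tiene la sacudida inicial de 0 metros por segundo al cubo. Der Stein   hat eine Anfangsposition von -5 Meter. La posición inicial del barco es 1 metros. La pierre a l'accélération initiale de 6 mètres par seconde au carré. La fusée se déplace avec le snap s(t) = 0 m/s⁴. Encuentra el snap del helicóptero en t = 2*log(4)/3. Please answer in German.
Ausgehend von der Geschwindigkeit v(t) = 12·exp(3·t/2), nehmen wir 3 Ableitungen. Mit d/dt von v(t) finden wir a(t) = 18·exp(3·t/2). Mit d/dt von a(t) finden wir j(t) = 27·exp(3·t/2). Durch Ableiten von dem Ruck erhalten wir den Snap: s(t) = 81·exp(3·t/2)/2. Mit s(t) = 81·exp(3·t/2)/2 und Einsetzen von t = 2*log(4)/3, finden wir s = 162.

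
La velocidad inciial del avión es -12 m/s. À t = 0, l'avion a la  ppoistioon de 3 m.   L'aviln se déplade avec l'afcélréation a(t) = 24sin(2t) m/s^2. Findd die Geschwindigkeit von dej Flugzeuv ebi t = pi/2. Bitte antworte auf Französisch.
Pour résoudre ceci, nous devons prendre 1 intégrale de notre équation de l'accélération a(t) = 24·sin(2·t). En intégrant l'accélération et en utilisant la condition initiale v(0) = -12, nous obtenons v(t) = -12·cos(2·t). En utilisant v(t) = -12·cos(2·t) et en substituant t = pi/2, nous trouvons v = 12.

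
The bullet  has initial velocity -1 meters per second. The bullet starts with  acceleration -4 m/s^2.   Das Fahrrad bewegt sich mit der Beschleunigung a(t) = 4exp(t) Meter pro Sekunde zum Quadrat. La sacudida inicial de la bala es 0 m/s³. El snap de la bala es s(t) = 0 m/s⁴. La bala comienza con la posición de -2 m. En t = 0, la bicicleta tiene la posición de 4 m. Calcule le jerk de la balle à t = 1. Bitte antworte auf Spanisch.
Necesitamos integrar nuestra ecuación del snap s(t) = 0 1 vez. La integral del snap, con j(0) = 0, da la sacudida: j(t) = 0. Usando j(t) = 0 y sustituyendo t = 1, encontramos j = 0.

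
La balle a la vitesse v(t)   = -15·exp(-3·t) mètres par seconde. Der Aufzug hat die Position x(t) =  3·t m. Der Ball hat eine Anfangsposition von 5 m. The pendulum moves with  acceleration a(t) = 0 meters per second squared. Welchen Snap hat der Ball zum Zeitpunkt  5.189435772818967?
Um dies zu lösen, müssen wir 3 Ableitungen unserer Gleichung für die Geschwindigkeit v(t) = -15·exp(-3·t) nehmen. Die Ableitung von der Geschwindigkeit ergibt die Beschleunigung: a(t) = 45·exp(-3·t). Durch Ableiten von der Beschleunigung erhalten wir den Ruck: j(t) = -135·exp(-3·t). Die Ableitung von dem Ruck ergibt den Snap: s(t) = 405·exp(-3·t). Wir haben den Snap s(t) = 405·exp(-3·t). Durch Einsetzen von t = 5.189435772818967: s(5.189435772818967) = 0.0000701818904261423.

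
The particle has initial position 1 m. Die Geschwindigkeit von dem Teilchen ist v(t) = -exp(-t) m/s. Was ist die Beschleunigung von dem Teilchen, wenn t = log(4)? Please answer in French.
Nous devons dériver notre équation de la vitesse v(t) = -exp(-t) 1 fois. La dérivée de la vitesse donne l'accélération: a(t) = exp(-t). De l'équation de l'accélération a(t) = exp(-t), nous substituons t = log(4) pour obtenir a = 1/4.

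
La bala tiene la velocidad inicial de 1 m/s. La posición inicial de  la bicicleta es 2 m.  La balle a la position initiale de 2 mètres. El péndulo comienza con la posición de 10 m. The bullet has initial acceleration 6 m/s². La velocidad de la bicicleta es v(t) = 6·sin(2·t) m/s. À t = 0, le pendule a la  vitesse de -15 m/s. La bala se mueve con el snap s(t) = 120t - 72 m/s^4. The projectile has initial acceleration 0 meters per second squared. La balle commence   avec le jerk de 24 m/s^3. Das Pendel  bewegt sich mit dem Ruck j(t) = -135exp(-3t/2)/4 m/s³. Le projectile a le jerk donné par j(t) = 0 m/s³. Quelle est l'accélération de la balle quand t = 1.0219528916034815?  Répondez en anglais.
Starting from snap s(t) = 120·t - 72, we take 2 antiderivatives. Finding the antiderivative of s(t) and using j(0) = 24: j(t) = 60·t^2 - 72·t + 24. Finding the antiderivative of j(t) and using a(0) = 6: a(t) = 20·t^3 - 36·t^2 + 24·t + 6. Using a(t) = 20·t^3 - 36·t^2 + 24·t + 6 and substituting t = 1.0219528916034815, we find a = 14.2752126009353.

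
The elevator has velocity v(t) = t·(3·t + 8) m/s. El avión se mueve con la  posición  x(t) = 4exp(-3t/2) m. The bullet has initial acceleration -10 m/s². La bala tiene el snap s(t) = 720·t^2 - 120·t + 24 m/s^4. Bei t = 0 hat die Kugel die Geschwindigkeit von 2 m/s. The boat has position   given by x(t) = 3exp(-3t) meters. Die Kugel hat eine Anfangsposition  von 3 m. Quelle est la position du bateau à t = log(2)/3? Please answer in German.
Wir haben die Position x(t) = 3·exp(-3·t). Durch Einsetzen von t = log(2)/3: x(log(2)/3) = 3/2.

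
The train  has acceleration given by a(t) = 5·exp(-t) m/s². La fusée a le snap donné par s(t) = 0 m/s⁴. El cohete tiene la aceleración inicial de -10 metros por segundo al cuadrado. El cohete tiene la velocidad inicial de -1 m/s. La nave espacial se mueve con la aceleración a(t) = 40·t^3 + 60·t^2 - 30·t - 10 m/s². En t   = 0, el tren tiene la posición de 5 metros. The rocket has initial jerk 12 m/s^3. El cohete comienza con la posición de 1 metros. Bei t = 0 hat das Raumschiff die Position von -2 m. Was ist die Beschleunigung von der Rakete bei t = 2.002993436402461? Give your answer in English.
We must find the integral of our snap equation s(t) = 0 2 times. Integrating snap and using the initial condition j(0) = 12, we get j(t) = 12. Integrating jerk and using the initial condition a(0) = -10, we get a(t) = 12·t - 10. Using a(t) = 12·t - 10 and substituting t = 2.002993436402461, we find a = 14.0359212368295.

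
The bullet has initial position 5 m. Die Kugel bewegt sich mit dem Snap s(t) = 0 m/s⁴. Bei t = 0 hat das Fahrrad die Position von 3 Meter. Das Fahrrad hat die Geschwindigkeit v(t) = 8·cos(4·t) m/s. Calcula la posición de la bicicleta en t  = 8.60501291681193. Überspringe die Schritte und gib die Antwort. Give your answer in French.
x(8.60501291681193) = 3.27406993972205.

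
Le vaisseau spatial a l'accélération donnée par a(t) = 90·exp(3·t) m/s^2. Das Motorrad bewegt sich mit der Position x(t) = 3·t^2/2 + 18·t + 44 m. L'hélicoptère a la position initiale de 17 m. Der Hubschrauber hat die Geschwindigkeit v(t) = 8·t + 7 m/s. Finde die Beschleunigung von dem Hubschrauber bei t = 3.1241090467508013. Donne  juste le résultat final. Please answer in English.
The acceleration at t = 3.1241090467508013 is a = 8.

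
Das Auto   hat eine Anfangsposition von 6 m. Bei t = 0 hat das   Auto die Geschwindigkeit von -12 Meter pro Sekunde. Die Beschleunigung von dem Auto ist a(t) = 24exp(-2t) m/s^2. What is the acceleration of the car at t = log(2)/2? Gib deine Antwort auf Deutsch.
Mit a(t) = 24·exp(-2·t) und Einsetzen von t = log(2)/2, finden wir a = 12.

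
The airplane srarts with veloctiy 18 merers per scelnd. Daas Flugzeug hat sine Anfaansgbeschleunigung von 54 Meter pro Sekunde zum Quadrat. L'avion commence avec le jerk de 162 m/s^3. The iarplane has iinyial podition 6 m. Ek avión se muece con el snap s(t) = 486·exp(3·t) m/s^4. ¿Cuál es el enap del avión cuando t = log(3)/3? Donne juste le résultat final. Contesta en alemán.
Die Antwort ist 1458.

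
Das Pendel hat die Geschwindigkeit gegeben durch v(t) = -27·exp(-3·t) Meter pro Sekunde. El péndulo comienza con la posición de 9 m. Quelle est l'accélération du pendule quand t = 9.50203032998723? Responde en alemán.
Ausgehend von der Geschwindigkeit v(t) = -27·exp(-3·t), nehmen wir 1 Ableitung. Mit d/dt von v(t) finden wir a(t) = 81·exp(-3·t). Aus der Gleichung für die Beschleunigung a(t) = 81·exp(-3·t), setzen wir t = 9.50203032998723 ein und erhalten a = 3.37634643221091E-11.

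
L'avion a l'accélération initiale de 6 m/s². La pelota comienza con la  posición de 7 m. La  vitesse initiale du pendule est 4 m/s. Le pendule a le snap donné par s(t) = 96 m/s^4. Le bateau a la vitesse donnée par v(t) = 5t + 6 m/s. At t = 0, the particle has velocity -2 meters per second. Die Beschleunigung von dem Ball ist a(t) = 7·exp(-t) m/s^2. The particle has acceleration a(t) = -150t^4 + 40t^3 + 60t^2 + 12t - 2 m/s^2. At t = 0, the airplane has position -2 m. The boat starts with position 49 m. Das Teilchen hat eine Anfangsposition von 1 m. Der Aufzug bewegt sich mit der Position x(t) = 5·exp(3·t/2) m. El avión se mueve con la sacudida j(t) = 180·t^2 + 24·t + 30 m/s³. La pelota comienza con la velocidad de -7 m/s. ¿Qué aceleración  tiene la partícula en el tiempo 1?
Usando a(t) = -150·t^4 + 40·t^3 + 60·t^2 + 12·t - 2 y sustituyendo t = 1, encontramos a = -40.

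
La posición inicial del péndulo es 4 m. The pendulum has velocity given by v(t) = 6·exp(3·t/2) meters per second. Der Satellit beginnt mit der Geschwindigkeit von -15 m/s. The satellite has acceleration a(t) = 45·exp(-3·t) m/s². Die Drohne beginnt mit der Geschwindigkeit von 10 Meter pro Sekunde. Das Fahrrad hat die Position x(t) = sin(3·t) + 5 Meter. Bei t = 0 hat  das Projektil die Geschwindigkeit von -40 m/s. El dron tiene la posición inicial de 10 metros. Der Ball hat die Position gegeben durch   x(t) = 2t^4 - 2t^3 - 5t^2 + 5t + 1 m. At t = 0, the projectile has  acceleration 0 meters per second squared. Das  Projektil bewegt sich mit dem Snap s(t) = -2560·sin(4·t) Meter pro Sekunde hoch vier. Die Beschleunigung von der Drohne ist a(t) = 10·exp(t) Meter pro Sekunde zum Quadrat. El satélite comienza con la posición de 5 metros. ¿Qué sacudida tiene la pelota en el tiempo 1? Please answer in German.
Um dies zu lösen, müssen wir 3 Ableitungen unserer Gleichung für die Position x(t) = 2·t^4 - 2·t^3 - 5·t^2 + 5·t + 1 nehmen. Die Ableitung von der Position ergibt die Geschwindigkeit: v(t) = 8·t^3 - 6·t^2 - 10·t + 5. Mit d/dt von v(t) finden wir a(t) = 24·t^2 - 12·t - 10. Durch Ableiten von der Beschleunigung erhalten wir den Ruck: j(t) = 48·t - 12. Aus der Gleichung für den Ruck j(t) = 48·t - 12, setzen wir t = 1 ein und erhalten j = 36.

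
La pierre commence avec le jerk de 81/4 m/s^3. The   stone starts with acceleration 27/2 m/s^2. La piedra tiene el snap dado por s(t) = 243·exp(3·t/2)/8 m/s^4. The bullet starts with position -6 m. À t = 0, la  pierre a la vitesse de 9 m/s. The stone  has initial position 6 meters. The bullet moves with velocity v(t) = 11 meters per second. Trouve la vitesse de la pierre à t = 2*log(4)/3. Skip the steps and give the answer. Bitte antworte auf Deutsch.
v(2*log(4)/3) = 36.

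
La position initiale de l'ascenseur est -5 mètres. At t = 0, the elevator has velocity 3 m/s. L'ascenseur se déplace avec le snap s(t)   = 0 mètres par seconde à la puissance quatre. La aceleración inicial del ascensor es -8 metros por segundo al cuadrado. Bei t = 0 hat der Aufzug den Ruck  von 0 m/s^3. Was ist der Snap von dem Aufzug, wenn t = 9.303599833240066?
Mit s(t) = 0 und Einsetzen von t = 9.303599833240066, finden wir s = 0.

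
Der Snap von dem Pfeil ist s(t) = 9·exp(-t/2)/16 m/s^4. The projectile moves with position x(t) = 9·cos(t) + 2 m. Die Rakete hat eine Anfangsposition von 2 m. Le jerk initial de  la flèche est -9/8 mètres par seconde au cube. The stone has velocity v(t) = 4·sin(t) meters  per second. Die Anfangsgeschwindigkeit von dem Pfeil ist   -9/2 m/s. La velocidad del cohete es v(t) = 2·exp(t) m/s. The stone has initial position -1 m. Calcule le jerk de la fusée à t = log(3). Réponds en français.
Nous devons dériver notre équation de la vitesse v(t) = 2·exp(t) 2 fois. La dérivée de la vitesse donne l'accélération: a(t) = 2·exp(t). La dérivée de l'accélération donne le jerk: j(t) = 2·exp(t). En utilisant j(t) = 2·exp(t) et en substituant t = log(3), nous trouvons j = 6.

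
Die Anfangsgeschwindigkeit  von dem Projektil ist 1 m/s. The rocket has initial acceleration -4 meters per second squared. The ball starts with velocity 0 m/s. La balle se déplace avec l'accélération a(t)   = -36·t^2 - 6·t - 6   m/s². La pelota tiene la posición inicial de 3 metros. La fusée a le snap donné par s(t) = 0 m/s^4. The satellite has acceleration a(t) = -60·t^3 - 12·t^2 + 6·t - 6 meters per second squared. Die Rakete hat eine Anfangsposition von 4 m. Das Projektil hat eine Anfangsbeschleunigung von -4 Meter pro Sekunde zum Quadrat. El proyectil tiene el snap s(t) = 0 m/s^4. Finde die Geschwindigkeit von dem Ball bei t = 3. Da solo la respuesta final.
Die Antwort ist -369.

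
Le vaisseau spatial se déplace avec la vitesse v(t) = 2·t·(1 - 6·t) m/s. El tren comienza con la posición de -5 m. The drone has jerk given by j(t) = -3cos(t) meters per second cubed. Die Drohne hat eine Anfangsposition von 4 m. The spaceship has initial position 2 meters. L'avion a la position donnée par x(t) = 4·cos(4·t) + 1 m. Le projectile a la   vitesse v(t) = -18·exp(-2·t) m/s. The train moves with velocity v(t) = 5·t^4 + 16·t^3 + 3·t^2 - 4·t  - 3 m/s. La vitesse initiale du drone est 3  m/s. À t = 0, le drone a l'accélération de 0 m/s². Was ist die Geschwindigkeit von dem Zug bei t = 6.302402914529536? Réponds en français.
Nous avons la vitesse v(t) = 5·t^4 + 16·t^3 + 3·t^2 - 4·t - 3. En substituant t = 6.302402914529536: v(6.302402914529536) = 11984.7870308760.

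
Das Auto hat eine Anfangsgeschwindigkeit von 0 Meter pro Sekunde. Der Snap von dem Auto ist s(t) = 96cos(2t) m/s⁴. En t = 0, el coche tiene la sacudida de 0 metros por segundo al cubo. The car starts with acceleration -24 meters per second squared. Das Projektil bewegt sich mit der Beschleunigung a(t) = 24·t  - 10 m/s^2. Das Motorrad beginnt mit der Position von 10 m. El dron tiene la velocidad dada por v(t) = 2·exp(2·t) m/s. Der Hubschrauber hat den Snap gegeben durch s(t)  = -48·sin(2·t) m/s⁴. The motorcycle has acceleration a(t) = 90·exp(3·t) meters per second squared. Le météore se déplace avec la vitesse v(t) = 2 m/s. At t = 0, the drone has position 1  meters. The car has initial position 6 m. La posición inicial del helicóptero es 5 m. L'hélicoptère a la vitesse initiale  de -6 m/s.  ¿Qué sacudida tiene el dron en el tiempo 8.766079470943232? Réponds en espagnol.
Partiendo de la velocidad v(t) = 2·exp(2·t), tomamos 2 derivadas. Tomando d/dt de v(t), encontramos a(t) = 4·exp(2·t). La derivada de la aceleración da la sacudida: j(t) = 8·exp(2·t). Usando j(t) = 8·exp(2·t) y sustituyendo t = 8.766079470943232, encontramos j = 329010585.691555.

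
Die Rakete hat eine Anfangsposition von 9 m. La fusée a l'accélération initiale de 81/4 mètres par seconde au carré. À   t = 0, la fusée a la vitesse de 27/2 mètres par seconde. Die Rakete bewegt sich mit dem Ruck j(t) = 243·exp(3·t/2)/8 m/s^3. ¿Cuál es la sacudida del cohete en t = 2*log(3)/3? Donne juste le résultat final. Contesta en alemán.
Die Antwort ist 729/8.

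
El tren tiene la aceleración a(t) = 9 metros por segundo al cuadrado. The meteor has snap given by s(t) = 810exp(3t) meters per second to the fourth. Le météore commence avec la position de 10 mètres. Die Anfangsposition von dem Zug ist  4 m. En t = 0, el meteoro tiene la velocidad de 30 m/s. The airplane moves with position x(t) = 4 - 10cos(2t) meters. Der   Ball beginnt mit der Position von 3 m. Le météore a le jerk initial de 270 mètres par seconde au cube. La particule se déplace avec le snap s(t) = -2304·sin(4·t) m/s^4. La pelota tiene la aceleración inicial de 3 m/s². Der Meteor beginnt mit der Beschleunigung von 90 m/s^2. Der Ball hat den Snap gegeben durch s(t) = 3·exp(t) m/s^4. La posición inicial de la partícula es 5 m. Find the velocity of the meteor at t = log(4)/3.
To find the answer, we compute 3 antiderivatives of s(t) = 810·exp(3·t). Taking ∫s(t)dt and applying j(0) = 270, we find j(t) = 270·exp(3·t). The antiderivative of jerk, with a(0) = 90, gives acceleration: a(t) = 90·exp(3·t). Taking ∫a(t)dt and applying v(0) = 30, we find v(t) = 30·exp(3·t). From the given velocity equation v(t) = 30·exp(3·t), we substitute t = log(4)/3 to get v = 120.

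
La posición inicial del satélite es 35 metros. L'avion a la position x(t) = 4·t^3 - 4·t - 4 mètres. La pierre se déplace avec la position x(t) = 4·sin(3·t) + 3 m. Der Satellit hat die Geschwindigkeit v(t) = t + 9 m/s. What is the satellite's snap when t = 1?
We must differentiate our velocity equation v(t) = t + 9 3 times. Differentiating velocity, we get acceleration: a(t) = 1. The derivative of acceleration gives jerk: j(t) = 0. The derivative of jerk gives snap: s(t) = 0. From the given snap equation s(t) = 0, we substitute t = 1 to get s = 0.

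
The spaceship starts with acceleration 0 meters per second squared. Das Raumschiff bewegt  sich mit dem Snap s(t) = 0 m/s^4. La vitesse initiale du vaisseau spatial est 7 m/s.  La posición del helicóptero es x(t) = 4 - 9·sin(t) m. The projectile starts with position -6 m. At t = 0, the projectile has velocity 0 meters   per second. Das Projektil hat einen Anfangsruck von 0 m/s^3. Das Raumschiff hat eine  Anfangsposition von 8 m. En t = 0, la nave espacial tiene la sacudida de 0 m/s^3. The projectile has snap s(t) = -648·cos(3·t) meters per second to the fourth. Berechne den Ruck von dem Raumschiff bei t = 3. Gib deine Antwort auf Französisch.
Nous devons trouver l'intégrale de notre équation du snap s(t) = 0 1 fois. La primitive du snap est le jerk. En utilisant j(0) = 0, nous obtenons j(t) = 0. En utilisant j(t) = 0 et en substituant t = 3, nous trouvons j = 0.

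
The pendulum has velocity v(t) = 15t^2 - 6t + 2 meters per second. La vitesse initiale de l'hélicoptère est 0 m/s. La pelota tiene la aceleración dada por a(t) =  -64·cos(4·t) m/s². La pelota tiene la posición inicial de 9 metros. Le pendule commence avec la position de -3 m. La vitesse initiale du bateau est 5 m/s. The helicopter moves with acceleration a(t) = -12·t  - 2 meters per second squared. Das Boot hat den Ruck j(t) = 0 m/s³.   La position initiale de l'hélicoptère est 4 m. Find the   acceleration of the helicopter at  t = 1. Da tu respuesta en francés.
Nous avons l'accélération a(t) = -12·t - 2. En substituant t = 1: a(1) = -14.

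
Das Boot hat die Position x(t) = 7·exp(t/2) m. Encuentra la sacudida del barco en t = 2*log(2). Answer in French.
Nous devons dériver notre équation de la position x(t) = 7·exp(t/2) 3 fois. La dérivée de la position donne la vitesse: v(t) = 7·exp(t/2)/2. La dérivée de la vitesse donne l'accélération: a(t) = 7·exp(t/2)/4. En dérivant l'accélération, nous obtenons le jerk: j(t) = 7·exp(t/2)/8. En utilisant j(t) = 7·exp(t/2)/8 et en substituant t = 2*log(2), nous trouvons j = 7/4.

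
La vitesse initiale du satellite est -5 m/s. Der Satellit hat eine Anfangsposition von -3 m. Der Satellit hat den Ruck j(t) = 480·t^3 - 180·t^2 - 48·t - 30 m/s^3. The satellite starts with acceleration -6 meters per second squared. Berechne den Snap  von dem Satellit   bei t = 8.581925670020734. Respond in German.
Um dies zu lösen, müssen wir 1 Ableitung unserer Gleichung für den Ruck j(t) = 480·t^3 - 180·t^2 - 48·t - 30 nehmen. Durch Ableiten von dem Ruck erhalten wir den Snap: s(t) = 1440·t^2 - 360·t - 48. Wir haben den Snap s(t) = 1440·t^2 - 360·t - 48. Durch Einsetzen von t = 8.581925670020734: s(8.581925670020734) = 102917.712175088.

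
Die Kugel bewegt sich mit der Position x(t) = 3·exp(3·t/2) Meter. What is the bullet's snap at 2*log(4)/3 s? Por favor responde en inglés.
Starting from position x(t) = 3·exp(3·t/2), we take 4 derivatives. Taking d/dt of x(t), we find v(t) = 9·exp(3·t/2)/2. The derivative of velocity gives acceleration: a(t) = 27·exp(3·t/2)/4. Differentiating acceleration, we get jerk: j(t) = 81·exp(3·t/2)/8. The derivative of jerk gives snap: s(t) = 243·exp(3·t/2)/16. Using s(t) = 243·exp(3·t/2)/16 and substituting t = 2*log(4)/3, we find s = 243/4.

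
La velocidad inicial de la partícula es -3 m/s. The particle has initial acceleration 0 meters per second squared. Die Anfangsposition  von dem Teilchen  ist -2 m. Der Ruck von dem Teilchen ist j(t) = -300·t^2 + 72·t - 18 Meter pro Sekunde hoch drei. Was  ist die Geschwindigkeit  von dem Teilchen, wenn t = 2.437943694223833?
Ausgehend von dem Ruck j(t) = -300·t^2 + 72·t - 18, nehmen wir 2 Stammfunktionen. Das Integral von dem Ruck ist die Beschleunigung. Mit a(0) = 0 erhalten wir a(t) = 2·t·(-50·t^2 + 18·t - 9). Durch Integration von der Beschleunigung und Verwendung der Anfangsbedingung v(0) = -3, erhalten wir v(t) = -25·t^4 + 12·t^3 - 9·t^2 - 3. Wir haben die Geschwindigkeit v(t) = -25·t^4 + 12·t^3 - 9·t^2 - 3. Durch Einsetzen von t = 2.437943694223833: v(2.437943694223833) = -765.761520001141.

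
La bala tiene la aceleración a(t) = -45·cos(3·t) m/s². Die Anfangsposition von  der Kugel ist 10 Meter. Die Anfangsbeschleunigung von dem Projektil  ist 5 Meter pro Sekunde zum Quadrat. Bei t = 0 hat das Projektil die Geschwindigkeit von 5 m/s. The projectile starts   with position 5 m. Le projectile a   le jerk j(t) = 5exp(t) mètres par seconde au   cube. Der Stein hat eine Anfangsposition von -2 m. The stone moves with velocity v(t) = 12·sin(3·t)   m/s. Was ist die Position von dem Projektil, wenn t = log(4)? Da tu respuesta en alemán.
Wir müssen unsere Gleichung für den Ruck j(t) = 5·exp(t) 3-mal integrieren. Das Integral von dem Ruck, mit a(0) = 5, ergibt die Beschleunigung: a(t) = 5·exp(t). Mit ∫a(t)dt und Anwendung von v(0) = 5, finden wir v(t) = 5·exp(t). Das Integral von der Geschwindigkeit, mit x(0) = 5, ergibt die Position: x(t) = 5·exp(t). Wir haben die Position x(t) = 5·exp(t). Durch Einsetzen von t = log(4): x(log(4)) = 20.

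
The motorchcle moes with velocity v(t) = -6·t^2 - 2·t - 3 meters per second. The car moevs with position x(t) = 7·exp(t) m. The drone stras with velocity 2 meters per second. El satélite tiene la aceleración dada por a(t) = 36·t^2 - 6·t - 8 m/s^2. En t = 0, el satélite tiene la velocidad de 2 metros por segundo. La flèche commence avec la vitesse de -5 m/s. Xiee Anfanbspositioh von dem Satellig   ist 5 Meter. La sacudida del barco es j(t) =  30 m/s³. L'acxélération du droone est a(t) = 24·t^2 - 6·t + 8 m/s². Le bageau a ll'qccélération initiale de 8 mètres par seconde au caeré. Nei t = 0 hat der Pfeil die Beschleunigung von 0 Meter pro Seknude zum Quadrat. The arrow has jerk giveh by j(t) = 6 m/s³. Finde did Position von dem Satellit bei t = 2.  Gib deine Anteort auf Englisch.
We need to integrate our acceleration equation a(t) = 36·t^2 - 6·t - 8 2 times. Taking ∫a(t)dt and applying v(0) = 2, we find v(t) = 12·t^3 - 3·t^2 - 8·t + 2. The integral of velocity, with x(0) = 5, gives position: x(t) = 3·t^4 - t^3 - 4·t^2 + 2·t + 5. From the given position equation x(t) = 3·t^4 - t^3 - 4·t^2 + 2·t + 5, we substitute t = 2 to get x = 33.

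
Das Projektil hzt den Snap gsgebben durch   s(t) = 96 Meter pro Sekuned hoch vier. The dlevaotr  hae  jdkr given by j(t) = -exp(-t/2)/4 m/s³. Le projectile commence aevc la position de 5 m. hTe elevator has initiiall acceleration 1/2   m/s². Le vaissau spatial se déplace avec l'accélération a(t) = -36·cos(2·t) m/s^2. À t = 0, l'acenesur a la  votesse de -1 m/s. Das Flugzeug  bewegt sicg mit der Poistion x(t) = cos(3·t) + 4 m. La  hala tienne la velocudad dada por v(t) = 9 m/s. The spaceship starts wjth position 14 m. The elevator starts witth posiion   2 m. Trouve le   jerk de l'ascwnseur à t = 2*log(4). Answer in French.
En utilisant j(t) = -exp(-t/2)/4 et en substituant t = 2*log(4), nous trouvons j = -1/16.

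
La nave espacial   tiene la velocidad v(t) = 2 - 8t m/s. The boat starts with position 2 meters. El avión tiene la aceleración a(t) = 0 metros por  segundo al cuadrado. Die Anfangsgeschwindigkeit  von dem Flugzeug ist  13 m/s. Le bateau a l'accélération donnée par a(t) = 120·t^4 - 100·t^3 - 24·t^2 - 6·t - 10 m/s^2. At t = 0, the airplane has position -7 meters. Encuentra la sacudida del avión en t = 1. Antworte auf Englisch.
Starting from acceleration a(t) = 0, we take 1 derivative. Differentiating acceleration, we get jerk: j(t) = 0. From the given jerk equation j(t) = 0, we substitute t = 1 to get j = 0.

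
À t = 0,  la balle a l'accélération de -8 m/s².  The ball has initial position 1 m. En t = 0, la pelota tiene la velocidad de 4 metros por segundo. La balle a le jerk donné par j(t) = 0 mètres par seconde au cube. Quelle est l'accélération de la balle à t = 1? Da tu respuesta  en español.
Partiendo de la sacudida j(t) = 0, tomamos 1 integral. La integral de la sacudida es la aceleración. Usando a(0) = -8, obtenemos a(t) = -8. De la ecuación de la aceleración a(t) = -8, sustituimos t = 1 para obtener a = -8.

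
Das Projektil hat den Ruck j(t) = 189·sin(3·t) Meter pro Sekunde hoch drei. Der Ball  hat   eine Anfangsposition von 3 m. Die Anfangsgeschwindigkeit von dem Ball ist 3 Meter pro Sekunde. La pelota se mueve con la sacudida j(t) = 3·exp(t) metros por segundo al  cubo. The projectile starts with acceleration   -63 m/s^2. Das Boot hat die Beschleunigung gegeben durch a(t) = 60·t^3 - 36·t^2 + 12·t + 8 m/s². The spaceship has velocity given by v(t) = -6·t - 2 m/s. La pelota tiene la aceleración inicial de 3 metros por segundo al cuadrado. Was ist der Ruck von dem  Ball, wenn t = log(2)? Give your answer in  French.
De l'équation du jerk j(t) = 3·exp(t), nous substituons t = log(2) pour obtenir j = 6.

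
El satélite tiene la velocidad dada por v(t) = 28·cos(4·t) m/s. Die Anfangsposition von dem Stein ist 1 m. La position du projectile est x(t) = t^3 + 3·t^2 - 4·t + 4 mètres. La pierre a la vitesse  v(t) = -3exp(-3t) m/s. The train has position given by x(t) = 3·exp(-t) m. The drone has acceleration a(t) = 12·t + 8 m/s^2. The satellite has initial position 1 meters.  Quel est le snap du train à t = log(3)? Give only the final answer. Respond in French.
La réponse est 1.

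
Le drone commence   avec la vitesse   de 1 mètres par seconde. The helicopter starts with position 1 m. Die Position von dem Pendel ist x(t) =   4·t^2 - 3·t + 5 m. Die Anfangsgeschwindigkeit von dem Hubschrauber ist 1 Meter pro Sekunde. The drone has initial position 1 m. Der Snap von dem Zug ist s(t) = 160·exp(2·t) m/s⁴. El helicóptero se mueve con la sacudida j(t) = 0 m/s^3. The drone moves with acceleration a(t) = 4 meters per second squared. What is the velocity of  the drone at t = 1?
To find the answer, we compute 1 integral of a(t) = 4. The integral of acceleration, with v(0) = 1, gives velocity: v(t) = 4·t + 1. We have velocity v(t) = 4·t + 1. Substituting t = 1: v(1) = 5.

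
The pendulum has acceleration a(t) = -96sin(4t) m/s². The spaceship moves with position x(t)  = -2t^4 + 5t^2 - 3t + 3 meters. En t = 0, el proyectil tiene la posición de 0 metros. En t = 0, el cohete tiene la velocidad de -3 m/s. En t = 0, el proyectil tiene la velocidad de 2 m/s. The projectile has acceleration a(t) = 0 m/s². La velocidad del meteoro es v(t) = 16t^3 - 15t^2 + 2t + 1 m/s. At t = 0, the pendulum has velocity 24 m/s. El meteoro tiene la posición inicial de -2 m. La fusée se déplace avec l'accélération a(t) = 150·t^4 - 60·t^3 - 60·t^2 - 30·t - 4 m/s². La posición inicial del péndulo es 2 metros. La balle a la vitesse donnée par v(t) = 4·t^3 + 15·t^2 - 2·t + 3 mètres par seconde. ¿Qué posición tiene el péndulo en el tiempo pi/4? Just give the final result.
x(pi/4) = 2.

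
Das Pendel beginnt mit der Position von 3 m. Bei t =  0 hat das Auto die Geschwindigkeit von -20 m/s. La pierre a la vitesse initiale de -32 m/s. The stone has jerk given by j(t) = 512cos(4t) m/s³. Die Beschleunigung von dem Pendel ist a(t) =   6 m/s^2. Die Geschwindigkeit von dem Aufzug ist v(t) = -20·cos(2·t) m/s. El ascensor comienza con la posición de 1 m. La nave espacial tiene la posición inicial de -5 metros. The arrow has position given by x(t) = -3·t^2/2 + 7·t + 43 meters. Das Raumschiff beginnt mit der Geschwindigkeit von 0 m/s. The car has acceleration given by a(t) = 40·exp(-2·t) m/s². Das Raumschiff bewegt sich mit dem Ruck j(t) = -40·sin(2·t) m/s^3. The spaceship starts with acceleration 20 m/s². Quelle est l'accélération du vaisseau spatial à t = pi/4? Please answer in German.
Um dies zu lösen, müssen wir 1 Integral unserer Gleichung für den Ruck j(t) = -40·sin(2·t) finden. Durch Integration von dem Ruck und Verwendung der Anfangsbedingung a(0) = 20, erhalten wir a(t) = 20·cos(2·t). Aus der Gleichung für die Beschleunigung a(t) = 20·cos(2·t), setzen wir t = pi/4 ein und erhalten a = 0.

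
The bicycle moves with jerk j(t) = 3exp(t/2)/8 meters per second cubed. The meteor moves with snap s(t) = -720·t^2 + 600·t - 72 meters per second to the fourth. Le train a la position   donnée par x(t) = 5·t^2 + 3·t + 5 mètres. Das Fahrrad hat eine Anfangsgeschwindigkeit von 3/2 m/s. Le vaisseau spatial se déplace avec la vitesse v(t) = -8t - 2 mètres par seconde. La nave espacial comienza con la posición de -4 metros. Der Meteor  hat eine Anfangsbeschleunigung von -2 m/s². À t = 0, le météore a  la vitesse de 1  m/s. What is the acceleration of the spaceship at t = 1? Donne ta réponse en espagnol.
Debemos derivar nuestra ecuación de la velocidad v(t) = -8·t - 2 1 vez. Derivando la velocidad, obtenemos la aceleración: a(t) = -8. Usando a(t) = -8 y sustituyendo t = 1, encontramos a = -8.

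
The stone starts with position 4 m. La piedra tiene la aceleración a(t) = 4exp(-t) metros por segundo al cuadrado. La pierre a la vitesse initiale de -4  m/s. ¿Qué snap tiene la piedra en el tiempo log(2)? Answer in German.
Wir müssen unsere Gleichung für die Beschleunigung a(t) = 4·exp(-t) 2-mal ableiten. Die Ableitung von der Beschleunigung ergibt den Ruck: j(t) = -4·exp(-t). Mit d/dt von j(t) finden wir s(t) = 4·exp(-t). Mit s(t) = 4·exp(-t) und Einsetzen von t = log(2), finden wir s = 2.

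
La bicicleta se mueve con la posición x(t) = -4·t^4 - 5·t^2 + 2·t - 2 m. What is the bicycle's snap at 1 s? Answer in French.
Pour résoudre ceci, nous devons prendre 4 dérivées de notre équation de la position x(t) = -4·t^4 - 5·t^2 + 2·t - 2. La dérivée de la position donne la vitesse: v(t) = -16·t^3 - 10·t + 2. En dérivant la vitesse, nous obtenons l'accélération: a(t) = -48·t^2 - 10. En prenant d/dt de a(t), nous trouvons j(t) = -96·t. En prenant d/dt de j(t), nous trouvons s(t) = -96. De l'équation du snap s(t) = -96, nous substituons t = 1 pour obtenir s = -96.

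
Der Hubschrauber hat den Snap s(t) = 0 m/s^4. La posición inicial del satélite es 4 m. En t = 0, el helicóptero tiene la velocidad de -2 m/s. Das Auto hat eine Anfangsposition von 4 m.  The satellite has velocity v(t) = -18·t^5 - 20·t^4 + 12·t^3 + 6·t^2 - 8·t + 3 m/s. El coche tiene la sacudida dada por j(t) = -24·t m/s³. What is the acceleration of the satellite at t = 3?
We must differentiate our velocity equation v(t) = -18·t^5 - 20·t^4 + 12·t^3 + 6·t^2 - 8·t + 3 1 time. The derivative of velocity gives acceleration: a(t) = -90·t^4 - 80·t^3 + 36·t^2 + 12·t - 8. Using a(t) = -90·t^4 - 80·t^3 + 36·t^2 + 12·t - 8 and substituting t = 3, we find a = -9098.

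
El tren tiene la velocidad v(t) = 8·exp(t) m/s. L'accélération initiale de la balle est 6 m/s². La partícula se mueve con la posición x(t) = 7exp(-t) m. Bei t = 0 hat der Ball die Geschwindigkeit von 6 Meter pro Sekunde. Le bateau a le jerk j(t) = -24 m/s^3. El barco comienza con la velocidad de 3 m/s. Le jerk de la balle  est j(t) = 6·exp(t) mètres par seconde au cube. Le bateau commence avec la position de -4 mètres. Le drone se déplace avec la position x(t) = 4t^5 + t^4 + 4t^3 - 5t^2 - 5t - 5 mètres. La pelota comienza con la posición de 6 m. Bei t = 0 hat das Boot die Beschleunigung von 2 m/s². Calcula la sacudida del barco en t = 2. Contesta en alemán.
Aus der Gleichung für den Ruck j(t) = -24, setzen wir t = 2 ein und erhalten j = -24.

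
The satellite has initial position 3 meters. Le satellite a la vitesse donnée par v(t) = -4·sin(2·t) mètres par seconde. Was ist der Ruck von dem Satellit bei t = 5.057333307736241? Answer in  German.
Um dies zu lösen, müssen wir 2 Ableitungen unserer Gleichung für die Geschwindigkeit v(t) = -4·sin(2·t) nehmen. Mit d/dt von v(t) finden wir a(t) = -8·cos(2·t). Mit d/dt von a(t) finden wir j(t) = 16·sin(2·t). Aus der Gleichung für den Ruck j(t) = 16·sin(2·t), setzen wir t = 5.057333307736241 ein und erhalten j = -10.1832208585568.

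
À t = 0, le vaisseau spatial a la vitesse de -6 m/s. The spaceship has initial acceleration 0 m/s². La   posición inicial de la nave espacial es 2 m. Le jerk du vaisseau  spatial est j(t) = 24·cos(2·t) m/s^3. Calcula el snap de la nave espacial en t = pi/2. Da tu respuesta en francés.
En partant du jerk j(t) = 24·cos(2·t), nous prenons 1 dérivée. En prenant d/dt de j(t), nous trouvons s(t) = -48·sin(2·t). Nous avons le snap s(t) = -48·sin(2·t). En substituant t = pi/2: s(pi/2) = 0.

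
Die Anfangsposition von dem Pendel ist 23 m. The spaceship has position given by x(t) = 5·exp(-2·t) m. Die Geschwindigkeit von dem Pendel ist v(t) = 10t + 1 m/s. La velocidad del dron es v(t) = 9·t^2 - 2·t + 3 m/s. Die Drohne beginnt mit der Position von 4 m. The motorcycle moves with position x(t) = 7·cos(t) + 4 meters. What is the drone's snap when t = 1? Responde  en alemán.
Ausgehend von der Geschwindigkeit v(t) = 9·t^2 - 2·t + 3, nehmen wir 3 Ableitungen. Mit d/dt von v(t) finden wir a(t) = 18·t - 2. Mit d/dt von a(t) finden wir j(t) = 18. Die Ableitung von dem Ruck ergibt den Snap: s(t) = 0. Aus der Gleichung für den Snap s(t) = 0, setzen wir t = 1 ein und erhalten s = 0.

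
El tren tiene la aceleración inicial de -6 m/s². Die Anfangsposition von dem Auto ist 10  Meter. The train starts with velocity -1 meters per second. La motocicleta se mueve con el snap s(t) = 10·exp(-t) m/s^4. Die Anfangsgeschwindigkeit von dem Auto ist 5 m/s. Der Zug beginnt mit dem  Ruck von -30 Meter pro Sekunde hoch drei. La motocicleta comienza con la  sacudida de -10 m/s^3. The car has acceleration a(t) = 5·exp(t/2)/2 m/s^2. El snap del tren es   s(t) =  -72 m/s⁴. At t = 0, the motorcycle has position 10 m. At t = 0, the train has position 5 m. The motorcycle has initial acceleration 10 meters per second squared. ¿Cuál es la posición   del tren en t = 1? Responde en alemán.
Wir müssen unsere Gleichung für den Snap s(t) = -72 4-mal integrieren. Das Integral von dem Snap, mit j(0) = -30, ergibt den Ruck: j(t) = -72·t - 30. Mit ∫j(t)dt und Anwendung von a(0) = -6, finden wir a(t) = -36·t^2 - 30·t - 6. Das Integral von der Beschleunigung ist die Geschwindigkeit. Mit v(0) = -1 erhalten wir v(t) = -12·t^3 - 15·t^2 - 6·t - 1. Durch Integration von der Geschwindigkeit und Verwendung der Anfangsbedingung x(0) = 5, erhalten wir x(t) = -3·t^4 - 5·t^3 - 3·t^2 - t + 5. Mit x(t) = -3·t^4 - 5·t^3 - 3·t^2 - t + 5 und Einsetzen von t = 1, finden wir x = -7.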